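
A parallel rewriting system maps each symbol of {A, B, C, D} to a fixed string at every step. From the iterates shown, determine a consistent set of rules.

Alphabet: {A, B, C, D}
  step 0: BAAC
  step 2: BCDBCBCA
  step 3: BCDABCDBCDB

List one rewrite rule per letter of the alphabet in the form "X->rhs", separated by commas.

  step 2 ⇒ step 3: BCDBCBCA ⇒ BC·D·A·BC·D·BC·D·B
    A ↦ B
    B ↦ BC
    C ↦ D
    D ↦ A

A->B, B->BC, C->D, D->A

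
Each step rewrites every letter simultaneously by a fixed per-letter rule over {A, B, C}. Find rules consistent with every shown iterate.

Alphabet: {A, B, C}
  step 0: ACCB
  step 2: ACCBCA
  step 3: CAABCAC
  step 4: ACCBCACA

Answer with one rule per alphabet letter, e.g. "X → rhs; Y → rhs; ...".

  step 3 ⇒ step 4: CAABCAC ⇒ A·C·C·BC·A·C·A
    A ↦ C
    B ↦ BC
    C ↦ A

A->C, B->BC, C->A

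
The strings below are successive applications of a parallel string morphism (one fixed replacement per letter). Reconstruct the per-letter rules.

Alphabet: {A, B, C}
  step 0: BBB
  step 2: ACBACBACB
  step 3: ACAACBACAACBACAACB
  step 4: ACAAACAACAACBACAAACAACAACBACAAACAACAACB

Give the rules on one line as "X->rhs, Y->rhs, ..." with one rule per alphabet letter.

  step 3 ⇒ step 4: ACAACBACAACBACAACB ⇒ ACA·A·ACA·ACA·A·CB·ACA·A·ACA·ACA·A·CB·ACA·A·ACA·ACA·A·CB
    A ↦ ACA
    B ↦ CB
    C ↦ A

A->ACA, B->CB, C->A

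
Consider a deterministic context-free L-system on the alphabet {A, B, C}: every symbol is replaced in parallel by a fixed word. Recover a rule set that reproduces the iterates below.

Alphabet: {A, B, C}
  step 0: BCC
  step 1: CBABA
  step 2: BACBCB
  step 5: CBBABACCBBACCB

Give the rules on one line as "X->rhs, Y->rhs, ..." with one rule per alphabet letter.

A->B, B->C, C->BA

  step 1 ⇒ step 2: CBABA ⇒ BA·C·B·C·B
    A ↦ B
    B ↦ C
    C ↦ BA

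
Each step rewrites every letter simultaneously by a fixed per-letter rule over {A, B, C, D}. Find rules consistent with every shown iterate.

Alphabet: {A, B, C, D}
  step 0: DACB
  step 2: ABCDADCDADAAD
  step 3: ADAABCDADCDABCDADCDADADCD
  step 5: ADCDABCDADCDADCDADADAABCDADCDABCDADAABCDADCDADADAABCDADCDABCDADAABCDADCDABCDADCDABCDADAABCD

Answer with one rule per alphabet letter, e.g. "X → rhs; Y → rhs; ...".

  step 2 ⇒ step 3: ABCDADCDADAAD ⇒ AD·A·AB·CD·AD·CD·AB·CD·AD·CD·AD·AD·CD
    A ↦ AD
    B ↦ A
    C ↦ AB
    D ↦ CD

A->AD, B->A, C->AB, D->CD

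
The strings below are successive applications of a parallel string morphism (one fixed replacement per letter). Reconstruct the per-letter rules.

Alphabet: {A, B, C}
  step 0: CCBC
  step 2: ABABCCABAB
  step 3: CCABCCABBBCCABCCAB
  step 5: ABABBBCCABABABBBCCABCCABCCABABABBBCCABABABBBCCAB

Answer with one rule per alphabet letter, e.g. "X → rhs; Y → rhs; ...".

  step 2 ⇒ step 3: ABABCCABAB ⇒ CC·AB·CC·AB·B·B·CC·AB·CC·AB
    A ↦ CC
    B ↦ AB
    C ↦ B

A->CC, B->AB, C->B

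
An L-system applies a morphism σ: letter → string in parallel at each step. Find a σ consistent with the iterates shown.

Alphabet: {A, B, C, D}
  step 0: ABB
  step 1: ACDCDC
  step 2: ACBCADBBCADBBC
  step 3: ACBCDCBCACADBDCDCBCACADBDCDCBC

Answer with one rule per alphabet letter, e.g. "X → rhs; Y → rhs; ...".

  step 2 ⇒ step 3: ACBCADBBCADBBC ⇒ AC·BC·DC·BC·AC·ADB·DC·DC·BC·AC·ADB·DC·DC·BC
    A ↦ AC
    B ↦ DC
    C ↦ BC
    D ↦ ADB

A->AC, B->DC, C->BC, D->ADB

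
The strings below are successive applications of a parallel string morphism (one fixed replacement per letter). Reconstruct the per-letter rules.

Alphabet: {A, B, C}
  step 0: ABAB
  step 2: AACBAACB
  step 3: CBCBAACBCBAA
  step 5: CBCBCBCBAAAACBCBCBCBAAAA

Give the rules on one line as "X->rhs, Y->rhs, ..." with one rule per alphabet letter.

  step 2 ⇒ step 3: AACBAACB ⇒ CB·CB·A·A·CB·CB·A·A
    A ↦ CB
    B ↦ A
    C ↦ A

A->CB, B->A, C->A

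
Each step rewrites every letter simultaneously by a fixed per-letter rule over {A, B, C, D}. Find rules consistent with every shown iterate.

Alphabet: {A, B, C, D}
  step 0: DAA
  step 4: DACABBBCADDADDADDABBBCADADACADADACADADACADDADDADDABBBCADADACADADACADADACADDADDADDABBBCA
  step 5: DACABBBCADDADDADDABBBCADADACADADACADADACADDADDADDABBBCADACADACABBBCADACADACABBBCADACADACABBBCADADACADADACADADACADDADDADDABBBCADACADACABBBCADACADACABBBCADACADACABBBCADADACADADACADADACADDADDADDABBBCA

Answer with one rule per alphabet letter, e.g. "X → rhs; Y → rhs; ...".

A->CA, B->DDA, C->BBB, D->DA

  step 4 ⇒ step 5: DACABBBCADDADDADDABBBCADADACADADACADADACADDADDADDABBBCADADACADADACADADACADDADDADDABBBCA ⇒ DA·CA·BBB·CA·DDA·DDA·DDA·BBB·CA·DA·DA·CA·DA·DA·CA·DA·DA·CA·DDA·DDA·DDA·BBB·CA·DA·CA·DA·CA·BBB·CA·DA·CA·DA·CA·BBB·CA·DA·CA·DA·CA·BBB·CA·DA·DA·CA·DA·DA·CA·DA·DA·CA·DDA·DDA·DDA·BBB·CA·DA·CA·DA·CA·BBB·CA·DA·CA·DA·CA·BBB·CA·DA·CA·DA·CA·BBB·CA·DA·DA·CA·DA·DA·CA·DA·DA·CA·DDA·DDA·DDA·BBB·CA
    A ↦ CA
    B ↦ DDA
    C ↦ BBB
    D ↦ DA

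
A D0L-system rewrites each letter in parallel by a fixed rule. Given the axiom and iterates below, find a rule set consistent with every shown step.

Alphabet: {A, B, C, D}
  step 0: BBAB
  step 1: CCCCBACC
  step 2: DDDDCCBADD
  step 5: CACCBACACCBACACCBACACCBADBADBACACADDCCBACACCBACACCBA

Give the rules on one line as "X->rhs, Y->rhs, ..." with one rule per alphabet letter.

A->BA, B->CC, C->D, D->CA

  step 1 ⇒ step 2: CCCCBACC ⇒ D·D·D·D·CC·BA·D·D
    A ↦ BA
    B ↦ CC
    C ↦ D
    D ↦ CA  (constrained at step 2)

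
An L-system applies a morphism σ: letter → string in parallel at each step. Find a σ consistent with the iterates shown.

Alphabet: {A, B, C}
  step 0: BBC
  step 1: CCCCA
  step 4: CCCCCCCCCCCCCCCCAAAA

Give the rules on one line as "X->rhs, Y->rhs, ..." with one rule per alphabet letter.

  step 0 ⇒ step 1: BBC ⇒ CC·CC·A
    B ↦ CC
    C ↦ A
    A ↦ BB  (constrained at step 1)

A->BB, B->CC, C->A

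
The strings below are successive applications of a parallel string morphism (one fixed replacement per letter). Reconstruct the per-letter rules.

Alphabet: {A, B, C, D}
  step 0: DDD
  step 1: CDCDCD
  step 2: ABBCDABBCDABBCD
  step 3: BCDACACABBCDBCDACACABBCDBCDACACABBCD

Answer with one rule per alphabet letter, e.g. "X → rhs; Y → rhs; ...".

A->BCD, B->AC, C->ABB, D->CD

  step 2 ⇒ step 3: ABBCDABBCDABBCD ⇒ BCD·AC·AC·ABB·CD·BCD·AC·AC·ABB·CD·BCD·AC·AC·ABB·CD
    A ↦ BCD
    B ↦ AC
    C ↦ ABB
    D ↦ CD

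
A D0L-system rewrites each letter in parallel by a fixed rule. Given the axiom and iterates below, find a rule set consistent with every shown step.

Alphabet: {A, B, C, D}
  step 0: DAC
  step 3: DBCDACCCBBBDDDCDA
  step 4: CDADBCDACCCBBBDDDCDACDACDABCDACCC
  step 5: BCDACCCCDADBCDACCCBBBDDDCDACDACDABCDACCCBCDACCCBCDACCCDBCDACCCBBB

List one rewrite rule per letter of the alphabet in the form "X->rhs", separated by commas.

A->CCC, B->D, C->B, D->CDA

  step 4 ⇒ step 5: CDADBCDACCCBBBDDDCDACDACDABCDACCC ⇒ B·CDA·CCC·CDA·D·B·CDA·CCC·B·B·B·D·D·D·CDA·CDA·CDA·B·CDA·CCC·B·CDA·CCC·B·CDA·CCC·D·B·CDA·CCC·B·B·B
    A ↦ CCC
    B ↦ D
    C ↦ B
    D ↦ CDA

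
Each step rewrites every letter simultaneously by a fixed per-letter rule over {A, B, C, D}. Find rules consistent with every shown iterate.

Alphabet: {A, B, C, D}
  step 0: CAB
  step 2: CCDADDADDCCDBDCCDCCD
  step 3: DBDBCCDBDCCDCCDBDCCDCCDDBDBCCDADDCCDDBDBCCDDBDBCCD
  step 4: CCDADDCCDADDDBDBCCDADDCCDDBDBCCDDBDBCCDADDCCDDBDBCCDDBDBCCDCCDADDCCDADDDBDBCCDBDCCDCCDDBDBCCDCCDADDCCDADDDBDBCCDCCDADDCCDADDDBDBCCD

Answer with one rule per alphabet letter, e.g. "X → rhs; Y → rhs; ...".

A->BD, B->ADD, C->DB, D->CCD

  step 3 ⇒ step 4: DBDBCCDBDCCDCCDBDCCDCCDDBDBCCDADDCCDDBDBCCDDBDBCCD ⇒ CCD·ADD·CCD·ADD·DB·DB·CCD·ADD·CCD·DB·DB·CCD·DB·DB·CCD·ADD·CCD·DB·DB·CCD·DB·DB·CCD·CCD·ADD·CCD·ADD·DB·DB·CCD·BD·CCD·CCD·DB·DB·CCD·CCD·ADD·CCD·ADD·DB·DB·CCD·CCD·ADD·CCD·ADD·DB·DB·CCD
    A ↦ BD
    B ↦ ADD
    C ↦ DB
    D ↦ CCD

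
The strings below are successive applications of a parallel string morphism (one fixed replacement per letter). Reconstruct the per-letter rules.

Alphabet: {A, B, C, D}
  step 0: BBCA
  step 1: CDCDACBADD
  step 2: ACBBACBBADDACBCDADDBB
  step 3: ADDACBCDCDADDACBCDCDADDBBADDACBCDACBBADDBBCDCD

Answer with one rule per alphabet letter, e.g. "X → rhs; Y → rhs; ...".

  step 2 ⇒ step 3: ACBBACBBADDACBCDADDBB ⇒ ADD·ACB·CD·CD·ADD·ACB·CD·CD·ADD·B·B·ADD·ACB·CD·ACB·B·ADD·B·B·CD·CD
    A ↦ ADD
    B ↦ CD
    C ↦ ACB
    D ↦ B

A->ADD, B->CD, C->ACB, D->B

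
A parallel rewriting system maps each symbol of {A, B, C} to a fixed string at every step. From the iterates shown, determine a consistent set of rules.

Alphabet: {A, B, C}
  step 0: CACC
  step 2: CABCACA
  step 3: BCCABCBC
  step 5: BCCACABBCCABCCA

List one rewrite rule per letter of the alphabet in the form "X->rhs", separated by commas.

  step 2 ⇒ step 3: CABCACA ⇒ B·C·CA·B·C·B·C
    A ↦ C
    B ↦ CA
    C ↦ B

A->C, B->CA, C->B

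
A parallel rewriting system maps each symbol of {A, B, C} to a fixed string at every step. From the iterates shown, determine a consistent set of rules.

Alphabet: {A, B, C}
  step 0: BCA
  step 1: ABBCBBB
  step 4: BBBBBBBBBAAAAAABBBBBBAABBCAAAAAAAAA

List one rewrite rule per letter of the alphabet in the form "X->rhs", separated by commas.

  step 0 ⇒ step 1: BCA ⇒ A·BBC·BBB
    A ↦ BBB
    B ↦ A
    C ↦ BBC

A->BBB, B->A, C->BBC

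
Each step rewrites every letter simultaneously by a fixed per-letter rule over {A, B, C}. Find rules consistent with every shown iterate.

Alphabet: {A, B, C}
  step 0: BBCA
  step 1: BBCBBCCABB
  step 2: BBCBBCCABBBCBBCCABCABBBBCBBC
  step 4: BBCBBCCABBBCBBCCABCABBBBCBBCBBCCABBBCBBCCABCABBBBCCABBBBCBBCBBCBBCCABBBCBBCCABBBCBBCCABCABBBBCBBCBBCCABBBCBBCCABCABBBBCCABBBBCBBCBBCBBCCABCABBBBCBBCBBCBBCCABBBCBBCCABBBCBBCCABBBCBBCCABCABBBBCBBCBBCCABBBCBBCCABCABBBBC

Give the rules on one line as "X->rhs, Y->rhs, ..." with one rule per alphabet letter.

  step 1 ⇒ step 2: BBCBBCCABB ⇒ BBC·BBC·CAB·BBC·BBC·CAB·CAB·B·BBC·BBC
    A ↦ B
    B ↦ BBC
    C ↦ CAB

A->B, B->BBC, C->CAB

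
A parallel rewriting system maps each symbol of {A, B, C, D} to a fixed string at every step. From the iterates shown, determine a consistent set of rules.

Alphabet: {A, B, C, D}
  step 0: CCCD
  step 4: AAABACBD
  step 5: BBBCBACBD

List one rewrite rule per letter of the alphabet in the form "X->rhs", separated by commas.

A->B, B->C, C->A, D->BD

  step 4 ⇒ step 5: AAABACBD ⇒ B·B·B·C·B·A·C·BD
    A ↦ B
    B ↦ C
    C ↦ A
    D ↦ BD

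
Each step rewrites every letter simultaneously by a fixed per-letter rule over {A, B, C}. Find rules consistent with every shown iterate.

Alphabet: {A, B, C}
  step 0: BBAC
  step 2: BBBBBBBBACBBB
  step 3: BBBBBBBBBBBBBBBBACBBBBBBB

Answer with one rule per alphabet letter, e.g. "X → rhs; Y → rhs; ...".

  step 2 ⇒ step 3: BBBBBBBBACBBB ⇒ BB·BB·BB·BB·BB·BB·BB·BB·AC·B·BB·BB·BB
    A ↦ AC
    B ↦ BB
    C ↦ B

A->AC, B->BB, C->B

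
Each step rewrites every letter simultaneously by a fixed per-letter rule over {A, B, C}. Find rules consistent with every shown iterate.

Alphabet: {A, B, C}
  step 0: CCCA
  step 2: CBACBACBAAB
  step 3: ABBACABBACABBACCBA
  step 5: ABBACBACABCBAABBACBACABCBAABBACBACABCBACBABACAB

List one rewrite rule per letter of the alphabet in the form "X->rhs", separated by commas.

A->C, B->BA, C->AB

  step 2 ⇒ step 3: CBACBACBAAB ⇒ AB·BA·C·AB·BA·C·AB·BA·C·C·BA
    A ↦ C
    B ↦ BA
    C ↦ AB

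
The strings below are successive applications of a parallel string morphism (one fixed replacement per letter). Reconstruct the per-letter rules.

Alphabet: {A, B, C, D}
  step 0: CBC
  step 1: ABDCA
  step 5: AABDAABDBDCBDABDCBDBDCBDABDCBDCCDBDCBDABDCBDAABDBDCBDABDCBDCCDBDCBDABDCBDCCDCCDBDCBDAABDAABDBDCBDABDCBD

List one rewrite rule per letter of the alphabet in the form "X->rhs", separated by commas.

  step 0 ⇒ step 1: CBC ⇒ A·BDC·A
    B ↦ BDC
    C ↦ A
    A ↦ CCD  (constrained at step 1)
    D ↦ BD  (constrained at step 1)

A->CCD, B->BDC, C->A, D->BD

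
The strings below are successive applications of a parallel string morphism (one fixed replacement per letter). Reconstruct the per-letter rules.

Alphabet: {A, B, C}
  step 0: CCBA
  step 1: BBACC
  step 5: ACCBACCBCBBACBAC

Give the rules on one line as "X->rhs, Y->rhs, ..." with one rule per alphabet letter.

A->C, B->AC, C->B

  step 0 ⇒ step 1: CCBA ⇒ B·B·AC·C
    A ↦ C
    B ↦ AC
    C ↦ B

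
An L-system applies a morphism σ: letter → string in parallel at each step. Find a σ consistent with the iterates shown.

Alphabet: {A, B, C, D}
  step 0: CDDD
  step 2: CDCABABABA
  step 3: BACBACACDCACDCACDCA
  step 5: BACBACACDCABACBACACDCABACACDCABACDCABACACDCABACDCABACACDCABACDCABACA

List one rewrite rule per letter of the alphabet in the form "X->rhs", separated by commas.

  step 2 ⇒ step 3: CDCABABABA ⇒ BA·C·BA·CA·CD·CA·CD·CA·CD·CA
    A ↦ CA
    B ↦ CD
    C ↦ BA
    D ↦ C

A->CA, B->CD, C->BA, D->C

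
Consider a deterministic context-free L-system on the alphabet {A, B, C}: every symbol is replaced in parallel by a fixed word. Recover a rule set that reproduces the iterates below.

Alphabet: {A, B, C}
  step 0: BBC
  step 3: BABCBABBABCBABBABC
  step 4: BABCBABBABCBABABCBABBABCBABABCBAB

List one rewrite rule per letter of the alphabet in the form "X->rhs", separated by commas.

  step 3 ⇒ step 4: BABCBABBABCBABBABC ⇒ BA·BC·BA·B·BA·BC·BA·BA·BC·BA·B·BA·BC·BA·BA·BC·BA·B
    A ↦ BC
    B ↦ BA
    C ↦ B

A->BC, B->BA, C->B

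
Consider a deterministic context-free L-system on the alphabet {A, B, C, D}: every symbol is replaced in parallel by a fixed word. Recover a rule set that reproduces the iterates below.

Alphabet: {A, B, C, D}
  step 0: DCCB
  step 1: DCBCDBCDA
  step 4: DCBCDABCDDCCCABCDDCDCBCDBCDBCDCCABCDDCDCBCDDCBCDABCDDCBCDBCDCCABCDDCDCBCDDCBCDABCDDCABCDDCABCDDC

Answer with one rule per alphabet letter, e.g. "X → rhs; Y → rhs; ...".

A->CC, B->A, C->BCD, D->DC

  step 0 ⇒ step 1: DCCB ⇒ DC·BCD·BCD·A
    B ↦ A
    C ↦ BCD
    D ↦ DC
    A ↦ CC  (constrained at step 1)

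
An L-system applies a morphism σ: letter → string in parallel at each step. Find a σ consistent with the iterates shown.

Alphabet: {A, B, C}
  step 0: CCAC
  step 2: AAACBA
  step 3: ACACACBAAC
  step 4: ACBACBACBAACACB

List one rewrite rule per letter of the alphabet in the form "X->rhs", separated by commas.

  step 3 ⇒ step 4: ACACACBAAC ⇒ AC·B·AC·B·AC·B·A·AC·AC·B
    A ↦ AC
    B ↦ A
    C ↦ B

A->AC, B->A, C->B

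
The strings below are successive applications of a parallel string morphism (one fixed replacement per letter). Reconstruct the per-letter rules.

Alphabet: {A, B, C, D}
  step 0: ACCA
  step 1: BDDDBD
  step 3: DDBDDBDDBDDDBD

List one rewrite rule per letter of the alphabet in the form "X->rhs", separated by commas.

  step 0 ⇒ step 1: ACCA ⇒ BD·D·D·BD
    A ↦ BD
    C ↦ D
    B ↦ C  (constrained at step 1)
    D ↦ CA  (constrained at step 1)

A->BD, B->C, C->D, D->CA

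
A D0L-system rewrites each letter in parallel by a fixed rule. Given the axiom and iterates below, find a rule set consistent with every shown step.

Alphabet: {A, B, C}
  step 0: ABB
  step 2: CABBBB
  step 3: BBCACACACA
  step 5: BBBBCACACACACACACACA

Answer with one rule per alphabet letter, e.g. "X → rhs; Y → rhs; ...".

  step 2 ⇒ step 3: CABBBB ⇒ B·B·CA·CA·CA·CA
    A ↦ B
    B ↦ CA
    C ↦ B

A->B, B->CA, C->B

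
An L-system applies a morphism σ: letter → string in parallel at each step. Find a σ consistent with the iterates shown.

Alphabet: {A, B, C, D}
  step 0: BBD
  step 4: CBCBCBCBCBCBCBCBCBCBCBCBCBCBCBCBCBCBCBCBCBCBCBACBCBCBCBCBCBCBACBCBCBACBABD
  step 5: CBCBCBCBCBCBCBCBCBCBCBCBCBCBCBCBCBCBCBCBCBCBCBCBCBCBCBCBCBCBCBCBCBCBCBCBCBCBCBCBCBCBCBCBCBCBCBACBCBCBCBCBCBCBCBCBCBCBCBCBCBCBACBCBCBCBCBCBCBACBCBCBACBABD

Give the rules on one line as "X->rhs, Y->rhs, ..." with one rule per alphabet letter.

  step 4 ⇒ step 5: CBCBCBCBCBCBCBCBCBCBCBCBCBCBCBCBCBCBCBCBCBCBCBACBCBCBCBCBCBCBACBCBCBACBABD ⇒ CB·CB·CB·CB·CB·CB·CB·CB·CB·CB·CB·CB·CB·CB·CB·CB·CB·CB·CB·CB·CB·CB·CB·CB·CB·CB·CB·CB·CB·CB·CB·CB·CB·CB·CB·CB·CB·CB·CB·CB·CB·CB·CB·CB·CB·CB·CBA·CB·CB·CB·CB·CB·CB·CB·CB·CB·CB·CB·CB·CB·CB·CBA·CB·CB·CB·CB·CB·CB·CBA·CB·CB·CBA·CB·ABD
    A ↦ CBA
    B ↦ CB
    C ↦ CB
    D ↦ ABD

A->CBA, B->CB, C->CB, D->ABD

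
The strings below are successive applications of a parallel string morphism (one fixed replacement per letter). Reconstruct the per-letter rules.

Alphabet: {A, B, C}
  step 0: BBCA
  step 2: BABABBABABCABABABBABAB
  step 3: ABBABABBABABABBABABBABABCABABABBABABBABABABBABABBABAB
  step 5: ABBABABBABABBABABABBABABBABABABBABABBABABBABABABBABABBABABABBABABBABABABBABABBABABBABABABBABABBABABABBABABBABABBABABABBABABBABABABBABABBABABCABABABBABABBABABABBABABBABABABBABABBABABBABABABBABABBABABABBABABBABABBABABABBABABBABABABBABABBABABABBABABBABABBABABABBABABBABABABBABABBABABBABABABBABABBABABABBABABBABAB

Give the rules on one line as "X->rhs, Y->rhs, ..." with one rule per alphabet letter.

  step 2 ⇒ step 3: BABABBABABCABABABBABAB ⇒ AB·BAB·AB·BAB·AB·AB·BAB·AB·BAB·AB·CA·BAB·AB·BAB·AB·BAB·AB·AB·BAB·AB·BAB·AB
    A ↦ BAB
    B ↦ AB
    C ↦ CA

A->BAB, B->AB, C->CA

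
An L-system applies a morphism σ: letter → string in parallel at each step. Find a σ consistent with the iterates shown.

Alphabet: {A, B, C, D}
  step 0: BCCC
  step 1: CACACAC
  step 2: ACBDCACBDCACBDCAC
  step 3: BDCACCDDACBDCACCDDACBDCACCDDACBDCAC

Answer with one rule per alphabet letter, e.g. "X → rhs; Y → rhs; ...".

A->BDC, B->C, C->AC, D->DD

  step 2 ⇒ step 3: ACBDCACBDCACBDCAC ⇒ BDC·AC·C·DD·AC·BDC·AC·C·DD·AC·BDC·AC·C·DD·AC·BDC·AC
    A ↦ BDC
    B ↦ C
    C ↦ AC
    D ↦ DD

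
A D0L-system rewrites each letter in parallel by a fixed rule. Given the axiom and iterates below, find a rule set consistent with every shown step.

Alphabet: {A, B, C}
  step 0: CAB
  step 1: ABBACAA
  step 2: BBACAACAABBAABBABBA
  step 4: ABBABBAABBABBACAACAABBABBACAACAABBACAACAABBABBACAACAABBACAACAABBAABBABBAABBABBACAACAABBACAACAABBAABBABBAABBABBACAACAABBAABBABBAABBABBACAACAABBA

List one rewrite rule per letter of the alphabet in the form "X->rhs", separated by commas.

A->BBA, B->CAA, C->A

  step 1 ⇒ step 2: ABBACAA ⇒ BBA·CAA·CAA·BBA·A·BBA·BBA
    A ↦ BBA
    B ↦ CAA
    C ↦ A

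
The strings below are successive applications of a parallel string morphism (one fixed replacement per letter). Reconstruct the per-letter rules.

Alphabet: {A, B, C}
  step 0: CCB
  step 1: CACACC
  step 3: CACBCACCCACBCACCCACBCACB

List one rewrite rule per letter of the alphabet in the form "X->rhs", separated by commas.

  step 0 ⇒ step 1: CCB ⇒ CA·CA·CC
    B ↦ CC
    C ↦ CA
    A ↦ CB  (constrained at step 1)

A->CB, B->CC, C->CA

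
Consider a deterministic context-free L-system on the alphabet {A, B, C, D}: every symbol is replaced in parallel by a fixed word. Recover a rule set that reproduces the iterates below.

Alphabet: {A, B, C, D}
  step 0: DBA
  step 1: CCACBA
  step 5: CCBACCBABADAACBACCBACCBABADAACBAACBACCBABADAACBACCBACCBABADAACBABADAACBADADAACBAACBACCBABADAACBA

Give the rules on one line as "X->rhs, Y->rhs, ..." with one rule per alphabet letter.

A->BA, B->AC, C->DA, D->CC

  step 0 ⇒ step 1: DBA ⇒ CC·AC·BA
    A ↦ BA
    B ↦ AC
    D ↦ CC
    C ↦ DA  (constrained at step 1)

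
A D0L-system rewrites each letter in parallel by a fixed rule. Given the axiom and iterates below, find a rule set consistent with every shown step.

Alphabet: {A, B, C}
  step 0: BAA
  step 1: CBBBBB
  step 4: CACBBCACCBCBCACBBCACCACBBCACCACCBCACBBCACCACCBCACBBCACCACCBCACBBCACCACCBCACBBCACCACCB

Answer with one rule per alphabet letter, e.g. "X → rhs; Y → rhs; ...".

A->BB, B->CB, C->CAC

  step 0 ⇒ step 1: BAA ⇒ CB·BB·BB
    A ↦ BB
    B ↦ CB
    C ↦ CAC  (constrained at step 1)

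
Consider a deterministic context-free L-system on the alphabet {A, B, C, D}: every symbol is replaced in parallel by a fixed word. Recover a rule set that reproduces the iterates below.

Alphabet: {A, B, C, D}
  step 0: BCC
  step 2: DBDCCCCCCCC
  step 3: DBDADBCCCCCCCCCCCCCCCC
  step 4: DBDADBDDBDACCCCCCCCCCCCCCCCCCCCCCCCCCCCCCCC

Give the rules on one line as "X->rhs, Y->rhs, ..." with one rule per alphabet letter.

A->D, B->DA, C->CC, D->DB

  step 3 ⇒ step 4: DBDADBCCCCCCCCCCCCCCCC ⇒ DB·DA·DB·D·DB·DA·CC·CC·CC·CC·CC·CC·CC·CC·CC·CC·CC·CC·CC·CC·CC·CC
    A ↦ D
    B ↦ DA
    C ↦ CC
    D ↦ DB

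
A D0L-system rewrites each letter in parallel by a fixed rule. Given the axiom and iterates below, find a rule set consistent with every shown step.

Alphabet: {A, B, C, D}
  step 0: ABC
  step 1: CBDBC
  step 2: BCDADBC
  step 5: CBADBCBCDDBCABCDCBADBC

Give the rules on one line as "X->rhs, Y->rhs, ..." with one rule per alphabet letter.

  step 1 ⇒ step 2: CBDBC ⇒ BC·D·A·D·BC
    B ↦ D
    C ↦ BC
    D ↦ A
  step 0 ⇒ step 1: ABC ⇒ CB·D·BC
    A ↦ CB

A->CB, B->D, C->BC, D->A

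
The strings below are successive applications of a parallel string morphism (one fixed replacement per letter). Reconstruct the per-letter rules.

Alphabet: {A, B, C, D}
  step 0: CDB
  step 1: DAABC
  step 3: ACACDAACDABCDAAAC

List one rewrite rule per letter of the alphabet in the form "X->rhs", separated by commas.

  step 0 ⇒ step 1: CDB ⇒ DA·A·BC
    B ↦ BC
    C ↦ DA
    D ↦ A
    A ↦ AC  (constrained at step 1)

A->AC, B->BC, C->DA, D->A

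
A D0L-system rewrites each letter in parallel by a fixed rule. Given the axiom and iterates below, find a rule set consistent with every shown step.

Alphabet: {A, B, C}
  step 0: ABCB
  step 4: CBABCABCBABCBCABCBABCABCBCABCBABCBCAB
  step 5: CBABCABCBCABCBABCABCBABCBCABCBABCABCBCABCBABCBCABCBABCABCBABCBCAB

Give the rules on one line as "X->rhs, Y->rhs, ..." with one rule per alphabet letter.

A->C, B->AB, C->CB

  step 4 ⇒ step 5: CBABCABCBABCBCABCBABCABCBCABCBABCBCAB ⇒ CB·AB·C·AB·CB·C·AB·CB·AB·C·AB·CB·AB·CB·C·AB·CB·AB·C·AB·CB·C·AB·CB·AB·CB·C·AB·CB·AB·C·AB·CB·AB·CB·C·AB
    A ↦ C
    B ↦ AB
    C ↦ CB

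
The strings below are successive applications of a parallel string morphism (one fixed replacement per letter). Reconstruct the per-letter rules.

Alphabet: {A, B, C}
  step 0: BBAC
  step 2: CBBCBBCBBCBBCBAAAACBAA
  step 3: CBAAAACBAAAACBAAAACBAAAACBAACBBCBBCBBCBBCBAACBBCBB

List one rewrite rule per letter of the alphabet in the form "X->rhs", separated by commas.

A->CBB, B->AA, C->CB

  step 2 ⇒ step 3: CBBCBBCBBCBBCBAAAACBAA ⇒ CB·AA·AA·CB·AA·AA·CB·AA·AA·CB·AA·AA·CB·AA·CBB·CBB·CBB·CBB·CB·AA·CBB·CBB
    A ↦ CBB
    B ↦ AA
    C ↦ CB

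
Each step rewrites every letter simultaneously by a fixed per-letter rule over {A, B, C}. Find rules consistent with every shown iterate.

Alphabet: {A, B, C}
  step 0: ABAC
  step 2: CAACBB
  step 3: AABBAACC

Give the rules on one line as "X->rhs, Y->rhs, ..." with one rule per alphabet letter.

A->B, B->C, C->AA

  step 2 ⇒ step 3: CAACBB ⇒ AA·B·B·AA·C·C
    A ↦ B
    B ↦ C
    C ↦ AA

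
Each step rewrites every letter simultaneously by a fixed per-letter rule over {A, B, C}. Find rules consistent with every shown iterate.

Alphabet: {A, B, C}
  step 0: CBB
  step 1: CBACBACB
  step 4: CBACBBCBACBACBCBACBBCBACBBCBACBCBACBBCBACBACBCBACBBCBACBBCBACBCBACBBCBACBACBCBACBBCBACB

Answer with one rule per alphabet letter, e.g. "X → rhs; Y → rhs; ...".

  step 0 ⇒ step 1: CBB ⇒ CB·ACB·ACB
    B ↦ ACB
    C ↦ CB
    A ↦ B  (constrained at step 1)

A->B, B->ACB, C->CB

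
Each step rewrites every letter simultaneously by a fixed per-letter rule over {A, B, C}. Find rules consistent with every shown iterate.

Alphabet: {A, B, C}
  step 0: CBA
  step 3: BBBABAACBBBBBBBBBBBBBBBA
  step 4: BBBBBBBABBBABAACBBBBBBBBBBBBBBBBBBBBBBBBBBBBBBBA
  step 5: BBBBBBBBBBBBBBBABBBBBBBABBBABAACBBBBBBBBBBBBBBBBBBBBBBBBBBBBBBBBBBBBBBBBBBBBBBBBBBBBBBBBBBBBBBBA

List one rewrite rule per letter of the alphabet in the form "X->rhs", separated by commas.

  step 4 ⇒ step 5: BBBBBBBABBBABAACBBBBBBBBBBBBBBBBBBBBBBBBBBBBBBBA ⇒ BB·BB·BB·BB·BB·BB·BB·BA·BB·BB·BB·BA·BB·BA·BA·AC·BB·BB·BB·BB·BB·BB·BB·BB·BB·BB·BB·BB·BB·BB·BB·BB·BB·BB·BB·BB·BB·BB·BB·BB·BB·BB·BB·BB·BB·BB·BB·BA
    A ↦ BA
    B ↦ BB
    C ↦ AC

A->BA, B->BB, C->AC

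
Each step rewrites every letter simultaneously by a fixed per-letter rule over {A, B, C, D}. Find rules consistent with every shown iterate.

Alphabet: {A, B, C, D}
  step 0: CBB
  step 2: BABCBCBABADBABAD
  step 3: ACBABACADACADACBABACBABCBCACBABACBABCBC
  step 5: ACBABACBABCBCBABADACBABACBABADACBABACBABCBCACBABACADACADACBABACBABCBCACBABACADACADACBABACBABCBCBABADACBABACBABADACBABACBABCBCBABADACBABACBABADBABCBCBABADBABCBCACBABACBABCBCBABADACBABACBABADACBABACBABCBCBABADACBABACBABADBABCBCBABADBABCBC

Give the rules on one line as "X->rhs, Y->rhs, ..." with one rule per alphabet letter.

  step 2 ⇒ step 3: BABCBCBABADBABAD ⇒ AC·BAB·AC·AD·AC·AD·AC·BAB·AC·BAB·CBC·AC·BAB·AC·BAB·CBC
    A ↦ BAB
    B ↦ AC
    C ↦ AD
    D ↦ CBC

A->BAB, B->AC, C->AD, D->CBC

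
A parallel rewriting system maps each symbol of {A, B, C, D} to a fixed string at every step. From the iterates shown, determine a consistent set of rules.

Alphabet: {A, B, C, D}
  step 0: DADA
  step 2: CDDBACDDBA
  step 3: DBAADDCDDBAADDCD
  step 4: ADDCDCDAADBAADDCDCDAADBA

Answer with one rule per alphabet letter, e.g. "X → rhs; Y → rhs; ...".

  step 3 ⇒ step 4: DBAADDCDDBAADDCD ⇒ A·DD·CD·CD·A·A·DB·A·A·DD·CD·CD·A·A·DB·A
    A ↦ CD
    B ↦ DD
    C ↦ DB
    D ↦ A

A->CD, B->DD, C->DB, D->A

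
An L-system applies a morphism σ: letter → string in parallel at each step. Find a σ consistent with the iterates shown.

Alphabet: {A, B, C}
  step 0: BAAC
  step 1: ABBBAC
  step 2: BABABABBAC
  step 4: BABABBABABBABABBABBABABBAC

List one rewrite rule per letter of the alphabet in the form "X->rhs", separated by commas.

  step 1 ⇒ step 2: ABBBAC ⇒ B·AB·AB·AB·B·AC
    A ↦ B
    B ↦ AB
    C ↦ AC

A->B, B->AB, C->AC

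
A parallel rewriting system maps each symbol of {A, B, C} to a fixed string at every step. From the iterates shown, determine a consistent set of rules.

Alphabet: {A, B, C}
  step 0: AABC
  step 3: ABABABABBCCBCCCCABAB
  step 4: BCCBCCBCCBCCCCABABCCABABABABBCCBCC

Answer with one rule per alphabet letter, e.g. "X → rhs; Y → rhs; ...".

  step 3 ⇒ step 4: ABABABABBCCBCCCCABAB ⇒ B·CC·B·CC·B·CC·B·CC·CC·AB·AB·CC·AB·AB·AB·AB·B·CC·B·CC
    A ↦ B
    B ↦ CC
    C ↦ AB

A->B, B->CC, C->AB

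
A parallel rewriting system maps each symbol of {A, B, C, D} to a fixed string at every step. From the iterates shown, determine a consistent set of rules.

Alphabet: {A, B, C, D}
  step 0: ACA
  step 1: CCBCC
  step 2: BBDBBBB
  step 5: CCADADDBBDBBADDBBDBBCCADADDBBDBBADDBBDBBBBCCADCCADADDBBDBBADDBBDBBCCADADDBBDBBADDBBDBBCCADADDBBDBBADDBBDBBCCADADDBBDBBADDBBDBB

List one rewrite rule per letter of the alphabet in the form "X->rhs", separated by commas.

A->CC, B->DBB, C->B, D->AD

  step 1 ⇒ step 2: CCBCC ⇒ B·B·DBB·B·B
    B ↦ DBB
    C ↦ B
  step 0 ⇒ step 1: ACA ⇒ CC·B·CC
    A ↦ CC
    D ↦ AD  (constrained at step 2)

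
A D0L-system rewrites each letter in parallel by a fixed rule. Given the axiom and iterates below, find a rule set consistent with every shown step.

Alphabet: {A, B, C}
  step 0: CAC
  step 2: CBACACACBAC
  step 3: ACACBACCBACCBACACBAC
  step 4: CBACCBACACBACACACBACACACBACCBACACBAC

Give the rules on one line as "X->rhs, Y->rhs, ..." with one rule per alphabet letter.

  step 3 ⇒ step 4: ACACBACCBACCBACACBAC ⇒ CB·AC·CB·AC·A·CB·AC·AC·A·CB·AC·AC·A·CB·AC·CB·AC·A·CB·AC
    A ↦ CB
    B ↦ A
    C ↦ AC

A->CB, B->A, C->AC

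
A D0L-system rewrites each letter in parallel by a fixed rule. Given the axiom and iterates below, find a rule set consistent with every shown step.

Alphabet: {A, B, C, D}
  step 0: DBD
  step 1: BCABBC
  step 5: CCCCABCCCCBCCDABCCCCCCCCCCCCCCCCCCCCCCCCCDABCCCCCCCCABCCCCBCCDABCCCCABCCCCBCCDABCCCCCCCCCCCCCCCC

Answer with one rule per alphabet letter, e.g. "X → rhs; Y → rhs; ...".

A->CD, B->AB, C->CC, D->BC

  step 0 ⇒ step 1: DBD ⇒ BC·AB·BC
    B ↦ AB
    D ↦ BC
    A ↦ CD  (constrained at step 1)
    C ↦ CC  (constrained at step 1)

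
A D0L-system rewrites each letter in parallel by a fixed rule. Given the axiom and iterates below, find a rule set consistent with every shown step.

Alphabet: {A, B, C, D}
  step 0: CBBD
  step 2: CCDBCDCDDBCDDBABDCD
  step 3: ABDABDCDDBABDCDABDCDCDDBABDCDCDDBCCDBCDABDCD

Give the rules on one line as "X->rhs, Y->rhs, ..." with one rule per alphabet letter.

A->CC, B->DB, C->ABD, D->CD

  step 2 ⇒ step 3: CCDBCDCDDBCDDBABDCD ⇒ ABD·ABD·CD·DB·ABD·CD·ABD·CD·CD·DB·ABD·CD·CD·DB·CC·DB·CD·ABD·CD
    A ↦ CC
    B ↦ DB
    C ↦ ABD
    D ↦ CD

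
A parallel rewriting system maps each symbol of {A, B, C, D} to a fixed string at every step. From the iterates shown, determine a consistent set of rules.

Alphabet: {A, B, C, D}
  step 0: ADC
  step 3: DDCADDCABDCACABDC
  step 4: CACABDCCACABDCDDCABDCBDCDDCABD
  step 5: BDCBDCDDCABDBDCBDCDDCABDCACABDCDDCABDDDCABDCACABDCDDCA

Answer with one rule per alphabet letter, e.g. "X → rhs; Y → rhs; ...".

  step 4 ⇒ step 5: CACABDCCACABDCDDCABDCBDCDDCABD ⇒ BD·C·BD·C·DD·CA·BD·BD·C·BD·C·DD·CA·BD·CA·CA·BD·C·DD·CA·BD·DD·CA·BD·CA·CA·BD·C·DD·CA
    A ↦ C
    B ↦ DD
    C ↦ BD
    D ↦ CA

A->C, B->DD, C->BD, D->CA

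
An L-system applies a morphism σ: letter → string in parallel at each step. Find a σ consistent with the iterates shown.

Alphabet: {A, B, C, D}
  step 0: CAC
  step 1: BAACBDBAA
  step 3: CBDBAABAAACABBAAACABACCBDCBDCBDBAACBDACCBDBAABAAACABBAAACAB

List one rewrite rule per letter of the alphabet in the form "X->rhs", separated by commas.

  step 0 ⇒ step 1: CAC ⇒ BAA·CBD·BAA
    A ↦ CBD
    C ↦ BAA
    B ↦ AC  (constrained at step 1)
    D ↦ AB  (constrained at step 1)

A->CBD, B->AC, C->BAA, D->AB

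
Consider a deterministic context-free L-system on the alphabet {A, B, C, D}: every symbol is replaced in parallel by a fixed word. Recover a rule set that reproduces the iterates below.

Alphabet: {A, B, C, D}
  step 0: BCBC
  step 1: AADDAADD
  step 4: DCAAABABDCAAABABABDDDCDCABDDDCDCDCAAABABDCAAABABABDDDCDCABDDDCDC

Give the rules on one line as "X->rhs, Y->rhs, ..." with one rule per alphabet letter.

A->DC, B->AA, C->DD, D->AB

  step 0 ⇒ step 1: BCBC ⇒ AA·DD·AA·DD
    B ↦ AA
    C ↦ DD
    A ↦ DC  (constrained at step 1)
    D ↦ AB  (constrained at step 1)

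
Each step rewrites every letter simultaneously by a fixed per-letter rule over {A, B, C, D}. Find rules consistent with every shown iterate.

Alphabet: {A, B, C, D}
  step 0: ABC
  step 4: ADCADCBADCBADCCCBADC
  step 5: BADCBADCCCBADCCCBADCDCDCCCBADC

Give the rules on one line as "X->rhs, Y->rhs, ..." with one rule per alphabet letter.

  step 4 ⇒ step 5: ADCADCBADCBADCCCBADC ⇒ B·A·DC·B·A·DC·CC·B·A·DC·CC·B·A·DC·DC·DC·CC·B·A·DC
    A ↦ B
    B ↦ CC
    C ↦ DC
    D ↦ A

A->B, B->CC, C->DC, D->A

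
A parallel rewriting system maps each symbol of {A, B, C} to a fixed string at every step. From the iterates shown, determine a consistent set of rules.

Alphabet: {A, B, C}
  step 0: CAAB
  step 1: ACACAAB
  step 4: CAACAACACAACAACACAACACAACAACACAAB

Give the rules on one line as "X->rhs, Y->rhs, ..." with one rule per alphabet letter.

A->CA, B->AB, C->A

  step 0 ⇒ step 1: CAAB ⇒ A·CA·CA·AB
    A ↦ CA
    B ↦ AB
    C ↦ A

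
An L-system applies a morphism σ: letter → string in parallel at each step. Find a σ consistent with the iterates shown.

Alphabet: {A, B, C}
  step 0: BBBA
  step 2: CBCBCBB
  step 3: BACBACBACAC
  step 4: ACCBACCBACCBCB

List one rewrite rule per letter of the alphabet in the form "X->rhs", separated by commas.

A->C, B->AC, C->B

  step 3 ⇒ step 4: BACBACBACAC ⇒ AC·C·B·AC·C·B·AC·C·B·C·B
    A ↦ C
    B ↦ AC
    C ↦ B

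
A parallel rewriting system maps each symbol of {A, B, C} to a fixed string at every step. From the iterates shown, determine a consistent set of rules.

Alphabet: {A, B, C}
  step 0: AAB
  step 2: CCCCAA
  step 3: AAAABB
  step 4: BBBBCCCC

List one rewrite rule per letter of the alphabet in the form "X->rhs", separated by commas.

  step 3 ⇒ step 4: AAAABB ⇒ B·B·B·B·CC·CC
    A ↦ B
    B ↦ CC
  step 2 ⇒ step 3: CCCCAA ⇒ A·A·A·A·B·B
    C ↦ A

A->B, B->CC, C->A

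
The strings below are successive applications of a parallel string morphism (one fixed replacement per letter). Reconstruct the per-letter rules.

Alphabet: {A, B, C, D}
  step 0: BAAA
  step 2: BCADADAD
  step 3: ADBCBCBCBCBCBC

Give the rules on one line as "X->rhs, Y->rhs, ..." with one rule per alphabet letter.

  step 2 ⇒ step 3: BCADADAD ⇒ A·D·BC·BC·BC·BC·BC·BC
    A ↦ BC
    B ↦ A
    C ↦ D
    D ↦ BC

A->BC, B->A, C->D, D->BC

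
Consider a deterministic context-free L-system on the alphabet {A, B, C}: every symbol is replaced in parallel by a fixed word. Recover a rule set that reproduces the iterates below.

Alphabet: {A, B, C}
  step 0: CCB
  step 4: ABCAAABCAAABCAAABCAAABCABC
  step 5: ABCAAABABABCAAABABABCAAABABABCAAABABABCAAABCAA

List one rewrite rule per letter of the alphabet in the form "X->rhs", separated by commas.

  step 4 ⇒ step 5: ABCAAABCAAABCAAABCAAABCABC ⇒ AB·C·AA·AB·AB·AB·C·AA·AB·AB·AB·C·AA·AB·AB·AB·C·AA·AB·AB·AB·C·AA·AB·C·AA
    A ↦ AB
    B ↦ C
    C ↦ AA

A->AB, B->C, C->AA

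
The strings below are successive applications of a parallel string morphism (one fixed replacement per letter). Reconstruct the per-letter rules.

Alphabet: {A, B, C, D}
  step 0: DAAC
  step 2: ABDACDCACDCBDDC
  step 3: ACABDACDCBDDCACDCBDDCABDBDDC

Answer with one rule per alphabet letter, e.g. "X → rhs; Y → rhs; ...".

A->AC, B->A, C->DC, D->BD

  step 2 ⇒ step 3: ABDACDCACDCBDDC ⇒ AC·A·BD·AC·DC·BD·DC·AC·DC·BD·DC·A·BD·BD·DC
    A ↦ AC
    B ↦ A
    C ↦ DC
    D ↦ BD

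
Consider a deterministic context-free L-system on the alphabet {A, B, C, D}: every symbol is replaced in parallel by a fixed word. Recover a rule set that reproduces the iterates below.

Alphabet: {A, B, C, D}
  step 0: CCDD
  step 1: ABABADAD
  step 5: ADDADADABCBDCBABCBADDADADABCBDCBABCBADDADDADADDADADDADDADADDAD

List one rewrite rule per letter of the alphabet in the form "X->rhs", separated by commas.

A->D, B->CB, C->AB, D->AD

  step 0 ⇒ step 1: CCDD ⇒ AB·AB·AD·AD
    C ↦ AB
    D ↦ AD
    A ↦ D  (constrained at step 1)
    B ↦ CB  (constrained at step 1)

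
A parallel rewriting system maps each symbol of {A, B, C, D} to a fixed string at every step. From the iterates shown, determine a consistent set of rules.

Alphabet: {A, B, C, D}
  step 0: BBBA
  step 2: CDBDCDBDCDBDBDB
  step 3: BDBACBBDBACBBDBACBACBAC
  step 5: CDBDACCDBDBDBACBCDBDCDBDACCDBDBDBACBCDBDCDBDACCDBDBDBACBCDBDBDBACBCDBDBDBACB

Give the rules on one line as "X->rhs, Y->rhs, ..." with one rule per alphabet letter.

A->CD, B->AC, C->BD, D->B

  step 2 ⇒ step 3: CDBDCDBDCDBDBDB ⇒ BD·B·AC·B·BD·B·AC·B·BD·B·AC·B·AC·B·AC
    B ↦ AC
    C ↦ BD
    D ↦ B
    A ↦ CD  (constrained at step 0)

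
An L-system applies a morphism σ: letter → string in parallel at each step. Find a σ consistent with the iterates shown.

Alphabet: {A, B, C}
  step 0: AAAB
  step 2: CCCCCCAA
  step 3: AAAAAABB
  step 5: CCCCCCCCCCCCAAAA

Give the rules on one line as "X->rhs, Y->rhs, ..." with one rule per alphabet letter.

A->B, B->CC, C->A

  step 2 ⇒ step 3: CCCCCCAA ⇒ A·A·A·A·A·A·B·B
    A ↦ B
    C ↦ A
    B ↦ CC  (constrained at step 0)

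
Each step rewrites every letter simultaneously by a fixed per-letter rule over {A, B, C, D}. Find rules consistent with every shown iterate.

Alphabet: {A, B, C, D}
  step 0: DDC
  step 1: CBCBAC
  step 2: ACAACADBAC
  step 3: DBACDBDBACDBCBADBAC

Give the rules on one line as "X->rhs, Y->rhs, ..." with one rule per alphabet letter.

A->DB, B->A, C->AC, D->CB

  step 2 ⇒ step 3: ACAACADBAC ⇒ DB·AC·DB·DB·AC·DB·CB·A·DB·AC
    A ↦ DB
    B ↦ A
    C ↦ AC
    D ↦ CB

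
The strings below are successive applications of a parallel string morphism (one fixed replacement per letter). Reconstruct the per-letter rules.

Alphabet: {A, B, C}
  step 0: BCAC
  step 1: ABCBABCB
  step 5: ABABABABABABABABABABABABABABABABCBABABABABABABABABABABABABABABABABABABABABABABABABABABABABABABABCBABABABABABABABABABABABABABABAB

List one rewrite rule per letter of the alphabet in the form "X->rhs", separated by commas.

  step 0 ⇒ step 1: BCAC ⇒ AB·CB·AB·CB
    A ↦ AB
    B ↦ AB
    C ↦ CB

A->AB, B->AB, C->CB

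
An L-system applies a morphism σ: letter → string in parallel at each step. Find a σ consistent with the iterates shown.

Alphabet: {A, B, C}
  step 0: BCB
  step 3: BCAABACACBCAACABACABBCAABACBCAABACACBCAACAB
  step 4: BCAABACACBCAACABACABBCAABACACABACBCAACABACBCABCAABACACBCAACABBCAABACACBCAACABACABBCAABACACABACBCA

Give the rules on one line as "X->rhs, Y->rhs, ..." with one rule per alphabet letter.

A->AC, B->BCA, C->AB

  step 3 ⇒ step 4: BCAABACACBCAACABACABBCAABACBCAABACACBCAACAB ⇒ BCA·AB·AC·AC·BCA·AC·AB·AC·AB·BCA·AB·AC·AC·AB·AC·BCA·AC·AB·AC·BCA·BCA·AB·AC·AC·BCA·AC·AB·BCA·AB·AC·AC·BCA·AC·AB·AC·AB·BCA·AB·AC·AC·AB·AC·BCA
    A ↦ AC
    B ↦ BCA
    C ↦ AB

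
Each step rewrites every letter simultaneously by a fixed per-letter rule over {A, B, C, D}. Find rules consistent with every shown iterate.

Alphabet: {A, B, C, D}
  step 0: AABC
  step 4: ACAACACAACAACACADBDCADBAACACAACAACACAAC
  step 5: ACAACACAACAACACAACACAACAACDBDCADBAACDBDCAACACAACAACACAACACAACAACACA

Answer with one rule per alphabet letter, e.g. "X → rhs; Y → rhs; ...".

A->AC, B->DCA, C->A, D->DB

  step 4 ⇒ step 5: ACAACACAACAACACADBDCADBAACACAACAACACAAC ⇒ AC·A·AC·AC·A·AC·A·AC·AC·A·AC·AC·A·AC·A·AC·DB·DCA·DB·A·AC·DB·DCA·AC·AC·A·AC·A·AC·AC·A·AC·AC·A·AC·A·AC·AC·A
    A ↦ AC
    B ↦ DCA
    C ↦ A
    D ↦ DB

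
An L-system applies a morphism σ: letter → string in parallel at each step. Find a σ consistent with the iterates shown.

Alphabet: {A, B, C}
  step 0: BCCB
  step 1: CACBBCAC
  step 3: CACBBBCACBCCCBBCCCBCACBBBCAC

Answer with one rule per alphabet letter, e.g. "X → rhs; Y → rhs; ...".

  step 0 ⇒ step 1: BCCB ⇒ CAC·B·B·CAC
    B ↦ CAC
    C ↦ B
    A ↦ CCC  (constrained at step 1)

A->CCC, B->CAC, C->B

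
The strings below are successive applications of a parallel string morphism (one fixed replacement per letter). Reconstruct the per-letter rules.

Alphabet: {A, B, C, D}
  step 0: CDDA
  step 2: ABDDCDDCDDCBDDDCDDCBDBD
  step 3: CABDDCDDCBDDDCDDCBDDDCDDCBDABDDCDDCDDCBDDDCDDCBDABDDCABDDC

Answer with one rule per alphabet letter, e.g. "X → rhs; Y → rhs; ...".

A->C, B->AB, C->BD, D->DDC

  step 2 ⇒ step 3: ABDDCDDCDDCBDDDCDDCBDBD ⇒ C·AB·DDC·DDC·BD·DDC·DDC·BD·DDC·DDC·BD·AB·DDC·DDC·DDC·BD·DDC·DDC·BD·AB·DDC·AB·DDC
    A ↦ C
    B ↦ AB
    C ↦ BD
    D ↦ DDC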